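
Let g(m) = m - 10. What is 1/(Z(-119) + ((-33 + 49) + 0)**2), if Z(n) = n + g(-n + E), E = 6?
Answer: 1/252 ≈ 0.0039683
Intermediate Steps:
g(m) = -10 + m
Z(n) = -4 (Z(n) = n + (-10 + (-n + 6)) = n + (-10 + (6 - n)) = n + (-4 - n) = -4)
1/(Z(-119) + ((-33 + 49) + 0)**2) = 1/(-4 + ((-33 + 49) + 0)**2) = 1/(-4 + (16 + 0)**2) = 1/(-4 + 16**2) = 1/(-4 + 256) = 1/252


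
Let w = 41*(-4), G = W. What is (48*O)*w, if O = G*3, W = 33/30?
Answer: -129888/5 ≈ -25978.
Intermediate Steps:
W = 11/10 (W = 33*(1/30) = 11/10 ≈ 1.1000)
G = 11/10 ≈ 1.1000
w = -164
O = 33/10 (O = (11/10)*3 = 33/10 ≈ 3.3000)
(48*O)*w = (48*(33/10))*(-164) = (792/5)*(-164) = -129888/5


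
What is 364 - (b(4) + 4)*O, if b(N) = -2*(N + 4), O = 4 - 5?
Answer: 352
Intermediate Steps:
O = -1
b(N) = -8 - 2*N (b(N) = -2*(4 + N) = -8 - 2*N)
364 - (b(4) + 4)*O = 364 - ((-8 - 2*4) + 4)*(-1) = 364 - ((-8 - 8) + 4)*(-1) = 364 - (-16 + 4)*(-1) = 364 - (-12)*(-1) = 364 - 1*12 = 364 - 12 = 352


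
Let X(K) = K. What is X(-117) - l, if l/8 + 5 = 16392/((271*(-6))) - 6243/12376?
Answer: 3221836/419237 ≈ 7.6850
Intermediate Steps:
l = -52272565/419237 (l = -40 + 8*(16392/((271*(-6))) - 6243/12376) = -40 + 8*(16392/(-1626) - 6243*1/12376) = -40 + 8*(16392*(-1/1626) - 6243/12376) = -40 + 8*(-2732/271 - 6243/12376) = -40 + 8*(-35503085/3353896) = -40 - 35503085/419237 = -52272565/419237 ≈ -124.69)
X(-117) - l = -117 - 1*(-52272565/419237) = -117 + 52272565/419237 = 3221836/419237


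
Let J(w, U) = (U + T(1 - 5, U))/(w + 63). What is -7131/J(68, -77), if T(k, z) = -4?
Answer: 311387/27 ≈ 11533.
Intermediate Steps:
J(w, U) = (-4 + U)/(63 + w) (J(w, U) = (U - 4)/(w + 63) = (-4 + U)/(63 + w))
-7131/J(68, -77) = -7131*(63 + 68)/(-4 - 77) = -7131/(-81/131) = -7131*(-131/81) = 311387/27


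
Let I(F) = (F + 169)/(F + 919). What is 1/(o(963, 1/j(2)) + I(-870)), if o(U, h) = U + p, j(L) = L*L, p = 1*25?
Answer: 49/47711 ≈ 0.0010270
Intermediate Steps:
p = 25
j(L) = L²
o(U, h) = 25 + U (o(U, h) = U + 25 = 25 + U)
I(F) = (169 + F)/(919 + F)
1/(o(963, 1/j(2)) + I(-870)) = 1/((25 + 963) + (169 - 870)/(919 - 870)) = 1/(988 - 701/49) = 1/(47711/49) = 49/47711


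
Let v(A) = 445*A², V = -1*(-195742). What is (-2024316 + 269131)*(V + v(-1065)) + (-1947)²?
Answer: -886238304079586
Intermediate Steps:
V = 195742
(-2024316 + 269131)*(V + v(-1065)) + (-1947)² = (-2024316 + 269131)*(195742 + 445*(-1065)²) + (-1947)² = -1755185*(195742 + 445*1134225) + 3790809 = -1755185*(195742 + 504730125) + 3790809 = -1755185*504925867 + 3790809 = -886238307870395 + 3790809 = -886238304079586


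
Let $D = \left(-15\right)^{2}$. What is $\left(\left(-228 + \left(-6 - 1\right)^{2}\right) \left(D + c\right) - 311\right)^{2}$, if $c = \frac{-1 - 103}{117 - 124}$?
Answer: $\frac{91638187524}{49} \approx 1.8702 \cdot 10^{9}$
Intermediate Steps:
$D = 225$
$c = \frac{104}{7}$ ($c = - \frac{104}{-7} = \left(-104\right) \left(- \frac{1}{7}\right) = \frac{104}{7} \approx 14.857$)
$\left(\left(-228 + \left(-6 - 1\right)^{2}\right) \left(D + c\right) - 311\right)^{2} = \left(\left(-228 + \left(-6 - 1\right)^{2}\right) \left(225 + \frac{104}{7}\right) - 311\right)^{2} = \left(\left(-228 + \left(-7\right)^{2}\right) \frac{1679}{7} - 311\right)^{2} = \left(\left(-228 + 49\right) \frac{1679}{7} - 311\right)^{2} = \left(\left(-179\right) \frac{1679}{7} - 311\right)^{2} = \left(- \frac{300541}{7} - 311\right)^{2} = \left(- \frac{302718}{7}\right)^{2} = \frac{91638187524}{49}$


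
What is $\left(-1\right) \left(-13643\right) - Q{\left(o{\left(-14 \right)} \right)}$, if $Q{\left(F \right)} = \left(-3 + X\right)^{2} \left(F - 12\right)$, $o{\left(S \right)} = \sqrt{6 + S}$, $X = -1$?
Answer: $13835 - 32 i \sqrt{2} \approx 13835.0 - 45.255 i$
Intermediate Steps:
$Q{\left(F \right)} = -192 + 16 F$ ($Q{\left(F \right)} = \left(-3 - 1\right)^{2} \left(F - 12\right) = \left(-4\right)^{2} \left(-12 + F\right) = 16 \left(-12 + F\right) = -192 + 16 F$)
$\left(-1\right) \left(-13643\right) - Q{\left(o{\left(-14 \right)} \right)} = \left(-1\right) \left(-13643\right) - \left(-192 + 16 \sqrt{6 - 14}\right) = 13643 - \left(-192 + 16 \sqrt{-8}\right) = 13643 - \left(-192 + 16 \cdot 2 i \sqrt{2}\right) = 13643 - \left(-192 + 32 i \sqrt{2}\right) = 13643 + \left(192 - 32 i \sqrt{2}\right) = 13835 - 32 i \sqrt{2}$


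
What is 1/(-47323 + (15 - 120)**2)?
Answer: -1/36298 ≈ -2.7550e-5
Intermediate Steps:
1/(-47323 + (15 - 120)**2) = 1/(-47323 + (-105)**2) = 1/(-47323 + 11025) = 1/(-36298) = -1/36298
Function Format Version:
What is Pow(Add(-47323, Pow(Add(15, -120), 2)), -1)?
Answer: Rational(-1, 36298) ≈ -2.7550e-5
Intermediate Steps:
Pow(Add(-47323, Pow(Add(15, -120), 2)), -1) = Pow(Add(-47323, Pow(-105, 2)), -1) = Pow(Add(-47323, 11025), -1) = Pow(-36298, -1) = Rational(-1, 36298)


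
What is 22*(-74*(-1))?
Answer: 1628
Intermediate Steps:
22*(-74*(-1)) = 22*74 = 1628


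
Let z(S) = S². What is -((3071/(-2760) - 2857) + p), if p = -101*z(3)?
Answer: 10397231/2760 ≈ 3767.1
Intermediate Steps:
p = -909 (p = -101*3² = -101*9 = -909)
-((3071/(-2760) - 2857) + p) = -((3071/(-2760) - 2857) - 909) = -((3071*(-1/2760) - 2857) - 909) = -((-3071/2760 - 2857) - 909) = -(-7888391/2760 - 909) = -1*(-10397231/2760) = 10397231/2760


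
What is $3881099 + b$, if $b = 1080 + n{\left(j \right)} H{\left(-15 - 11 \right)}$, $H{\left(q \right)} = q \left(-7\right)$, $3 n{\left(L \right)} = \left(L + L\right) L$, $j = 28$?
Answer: $\frac{11931913}{3} \approx 3.9773 \cdot 10^{6}$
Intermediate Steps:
$n{\left(L \right)} = \frac{2 L^{2}}{3}$ ($n{\left(L \right)} = \frac{\left(L + L\right) L}{3} = \frac{2 L L}{3} = \frac{2 L^{2}}{3}$)
$H{\left(q \right)} = - 7 q$
$b = \frac{288616}{3}$ ($b = 1080 + \frac{2 \cdot 28^{2}}{3} \left(- 7 \left(-15 - 11\right)\right) = 1080 + \frac{2}{3} \cdot 784 \left(- 7 \left(-15 - 11\right)\right) = 1080 + \frac{1568 \left(\left(-7\right) \left(-26\right)\right)}{3} = 1080 + \frac{1568}{3} \cdot 182 = 1080 + \frac{285376}{3} = \frac{288616}{3} \approx 96205.0$)
$3881099 + b = 3881099 + \frac{288616}{3} = \frac{11931913}{3}$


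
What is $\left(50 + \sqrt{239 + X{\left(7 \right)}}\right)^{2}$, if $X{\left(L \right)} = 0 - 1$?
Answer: $\left(50 + \sqrt{238}\right)^{2} \approx 4280.7$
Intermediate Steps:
$X{\left(L \right)} = -1$ ($X{\left(L \right)} = 0 - 1 = -1$)
$\left(50 + \sqrt{239 + X{\left(7 \right)}}\right)^{2} = \left(50 + \sqrt{239 - 1}\right)^{2} = \left(50 + \sqrt{238}\right)^{2}$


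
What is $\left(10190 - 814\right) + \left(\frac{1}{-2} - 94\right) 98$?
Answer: $115$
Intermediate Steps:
$\left(10190 - 814\right) + \left(\frac{1}{-2} - 94\right) 98 = 9376 + \left(- \frac{1}{2} - 94\right) 98 = 9376 - 9261 = 115$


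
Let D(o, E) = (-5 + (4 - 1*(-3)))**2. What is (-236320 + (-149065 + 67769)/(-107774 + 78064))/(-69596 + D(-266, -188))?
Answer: 438811619/129223645 ≈ 3.3958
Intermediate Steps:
D(o, E) = 4 (D(o, E) = (-5 + (4 + 3))**2 = (-5 + 7)**2 = 2**2 = 4)
(-236320 + (-149065 + 67769)/(-107774 + 78064))/(-69596 + D(-266, -188)) = (-236320 + (-149065 + 67769)/(-107774 + 78064))/(-69596 + 4) = (-236320 - 81296/(-29710))/(-69592) = (-236320 - 81296*(-1/29710))*(-1/69592) = (-236320 + 40648/14855)*(-1/69592) = -3510492952/14855*(-1/69592) = 438811619/129223645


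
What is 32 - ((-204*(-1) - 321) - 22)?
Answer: 171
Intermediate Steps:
32 - ((-204*(-1) - 321) - 22) = 32 - ((204 - 321) - 22) = 32 - (-117 - 22) = 32 - 1*(-139) = 32 + 139 = 171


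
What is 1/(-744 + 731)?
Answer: -1/13 ≈ -0.076923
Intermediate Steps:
1/(-744 + 731) = 1/(-13) = -1/13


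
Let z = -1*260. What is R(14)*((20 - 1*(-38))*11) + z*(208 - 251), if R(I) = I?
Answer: 20112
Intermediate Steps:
z = -260
R(14)*((20 - 1*(-38))*11) + z*(208 - 251) = 14*((20 - 1*(-38))*11) - 260*(208 - 251) = 14*((20 + 38)*11) - 260*(-43) = 14*(58*11) + 11180 = 14*638 + 11180 = 8932 + 11180 = 20112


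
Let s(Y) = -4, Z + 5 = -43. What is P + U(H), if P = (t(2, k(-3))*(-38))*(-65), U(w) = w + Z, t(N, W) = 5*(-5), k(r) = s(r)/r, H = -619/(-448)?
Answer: -27684885/448 ≈ -61797.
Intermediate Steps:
Z = -48 (Z = -5 - 43 = -48)
H = 619/448 (H = -619*(-1/448) = 619/448 ≈ 1.3817)
k(r) = -4/r
t(N, W) = -25
U(w) = -48 + w (U(w) = w - 48 = -48 + w)
P = -61750 (P = -25*(-38)*(-65) = 950*(-65) = -61750)
P + U(H) = -61750 + (-48 + 619/448) = -61750 - 20885/448 = -27684885/448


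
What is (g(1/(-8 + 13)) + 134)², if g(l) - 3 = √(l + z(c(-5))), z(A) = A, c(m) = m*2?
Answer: 93796/5 + 1918*I*√5/5 ≈ 18759.0 + 857.76*I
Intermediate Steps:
c(m) = 2*m
g(l) = 3 + √(-10 + l) (g(l) = 3 + √(l + 2*(-5)) = 3 + √(l - 10) = 3 + √(-10 + l))
(g(1/(-8 + 13)) + 134)² = ((3 + √(-10 + 1/(-8 + 13))) + 134)² = ((3 + √(-10 + 1/5)) + 134)² = ((3 + √(-10 + ⅕)) + 134)² = ((3 + √(-49/5)) + 134)² = ((3 + 7*I*√5/5) + 134)² = (137 + 7*I*√5/5)²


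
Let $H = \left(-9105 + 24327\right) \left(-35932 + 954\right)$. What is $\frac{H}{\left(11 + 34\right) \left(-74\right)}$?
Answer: $\frac{88739186}{555} \approx 1.5989 \cdot 10^{5}$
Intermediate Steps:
$H = -532435116$ ($H = 15222 \left(-34978\right) = -532435116$)
$\frac{H}{\left(11 + 34\right) \left(-74\right)} = - \frac{532435116}{\left(11 + 34\right) \left(-74\right)} = - \frac{532435116}{45 \left(-74\right)} = - \frac{532435116}{-3330} = \left(-532435116\right) \left(- \frac{1}{3330}\right) = \frac{88739186}{555}$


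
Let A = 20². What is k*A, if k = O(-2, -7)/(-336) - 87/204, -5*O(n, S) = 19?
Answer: -59285/357 ≈ -166.06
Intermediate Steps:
O(n, S) = -19/5 (O(n, S) = -⅕*19 = -19/5)
A = 400
k = -11857/28560 (k = -19/5/(-336) - 87/204 = -19/5*(-1/336) - 87*1/204 = 19/1680 - 29/68 = -11857/28560 ≈ -0.41516)
k*A = -11857/28560*400 = -59285/357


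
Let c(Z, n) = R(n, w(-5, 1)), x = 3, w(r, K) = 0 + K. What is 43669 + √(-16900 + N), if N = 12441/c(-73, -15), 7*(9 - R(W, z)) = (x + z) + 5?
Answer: 43669 + I*√550342/6 ≈ 43669.0 + 123.64*I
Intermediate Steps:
w(r, K) = K
R(W, z) = 55/7 - z/7 (R(W, z) = 9 - ((3 + z) + 5)/7 = 9 - (8 + z)/7 = 9 + (-8/7 - z/7) = 55/7 - z/7)
c(Z, n) = 54/7 (c(Z, n) = 55/7 - ⅐*1 = 55/7 - ⅐ = 54/7)
N = 29029/18 (N = 12441/(54/7) = 12441*(7/54) = 29029/18 ≈ 1612.7)
43669 + √(-16900 + N) = 43669 + √(-16900 + 29029/18) = 43669 + √(-275171/18) = 43669 + I*√550342/6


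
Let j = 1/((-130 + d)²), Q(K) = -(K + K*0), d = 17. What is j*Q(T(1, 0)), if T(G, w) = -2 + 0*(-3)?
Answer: 2/12769 ≈ 0.00015663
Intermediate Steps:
T(G, w) = -2 (T(G, w) = -2 + 0 = -2)
Q(K) = -K (Q(K) = -(K + 0) = -K)
j = 1/12769 (j = 1/((-130 + 17)²) = 1/((-113)²) = 1/12769 ≈ 7.8315e-5)
j*Q(T(1, 0)) = (-1*(-2))/12769 = (1/12769)*2 = 2/12769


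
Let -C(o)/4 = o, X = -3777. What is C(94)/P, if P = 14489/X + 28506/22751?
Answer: 32309878152/221972077 ≈ 145.56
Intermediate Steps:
P = -221972077/85930527 (P = 14489/(-3777) + 28506/22751 = 14489*(-1/3777) + 28506*(1/22751) = -14489/3777 + 28506/22751 = -221972077/85930527 ≈ -2.5832)
C(o) = -4*o
C(94)/P = (-4*94)/(-221972077/85930527) = -376*(-85930527/221972077) = 32309878152/221972077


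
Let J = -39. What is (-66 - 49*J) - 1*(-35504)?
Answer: 37349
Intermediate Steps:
(-66 - 49*J) - 1*(-35504) = (-66 - 49*(-39)) - 1*(-35504) = (-66 + 1911) + 35504 = 1845 + 35504 = 37349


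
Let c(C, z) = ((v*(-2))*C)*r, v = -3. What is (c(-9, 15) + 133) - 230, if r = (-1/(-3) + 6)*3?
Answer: -1123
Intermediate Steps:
r = 19 (r = (-1*(-⅓) + 6)*3 = (⅓ + 6)*3 = (19/3)*3 = 19)
c(C, z) = 114*C (c(C, z) = ((-3*(-2))*C)*19 = (6*C)*19 = 114*C)
(c(-9, 15) + 133) - 230 = (114*(-9) + 133) - 230 = (-1026 + 133) - 230 = -893 - 230 = -1123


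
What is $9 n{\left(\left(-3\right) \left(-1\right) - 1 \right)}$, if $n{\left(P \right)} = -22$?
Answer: $-198$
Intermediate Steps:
$9 n{\left(\left(-3\right) \left(-1\right) - 1 \right)} = 9 \left(-22\right) = -198$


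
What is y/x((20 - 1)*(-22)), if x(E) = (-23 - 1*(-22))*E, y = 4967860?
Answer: 2483930/209 ≈ 11885.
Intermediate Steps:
x(E) = -E (x(E) = (-23 + 22)*E = -E)
y/x((20 - 1)*(-22)) = 4967860/((-(20 - 1)*(-22))) = 4967860/((-19*(-22))) = 4967860/((-1*(-418))) = 4967860/418 = 4967860*(1/418) = 2483930/209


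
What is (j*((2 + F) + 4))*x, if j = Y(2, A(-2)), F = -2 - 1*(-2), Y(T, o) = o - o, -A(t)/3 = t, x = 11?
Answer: 0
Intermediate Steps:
A(t) = -3*t
Y(T, o) = 0
F = 0 (F = -2 + 2 = 0)
j = 0
(j*((2 + F) + 4))*x = (0*((2 + 0) + 4))*11 = (0*(2 + 4))*11 = (0*6)*11 = 0*11 = 0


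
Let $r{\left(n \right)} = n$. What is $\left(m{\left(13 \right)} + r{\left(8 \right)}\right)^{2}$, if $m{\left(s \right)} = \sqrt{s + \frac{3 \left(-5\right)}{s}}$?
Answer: $\frac{\left(104 + \sqrt{2002}\right)^{2}}{169} \approx 130.92$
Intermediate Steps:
$m{\left(s \right)} = \sqrt{s - \frac{15}{s}}$
$\left(m{\left(13 \right)} + r{\left(8 \right)}\right)^{2} = \left(\sqrt{13 - \frac{15}{13}} + 8\right)^{2} = \left(\sqrt{\frac{154}{13}} + 8\right)^{2} = \left(\frac{\sqrt{2002}}{13} + 8\right)^{2} = \left(8 + \frac{\sqrt{2002}}{13}\right)^{2}$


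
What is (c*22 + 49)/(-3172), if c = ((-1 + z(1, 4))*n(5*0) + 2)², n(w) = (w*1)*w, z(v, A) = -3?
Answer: -137/3172 ≈ -0.043190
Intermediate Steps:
n(w) = w² (n(w) = w*w = w²)
c = 4 (c = ((-1 - 3)*(5*0)² + 2)² = (-4*0² + 2)² = (-4*0 + 2)² = (0 + 2)² = 2² = 4)
(c*22 + 49)/(-3172) = (4*22 + 49)/(-3172) = (88 + 49)*(-1/3172) = 137*(-1/3172) = -137/3172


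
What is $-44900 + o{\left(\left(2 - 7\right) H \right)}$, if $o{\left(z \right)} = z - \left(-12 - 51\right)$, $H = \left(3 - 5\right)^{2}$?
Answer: $-44857$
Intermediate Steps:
$H = 4$ ($H = \left(-2\right)^{2} = 4$)
$o{\left(z \right)} = 63 + z$ ($o{\left(z \right)} = z - -63 = z + 63 = 63 + z$)
$-44900 + o{\left(\left(2 - 7\right) H \right)} = -44900 + \left(63 + \left(2 - 7\right) 4\right) = -44900 + \left(63 - 20\right) = -44900 + 43 = -44857$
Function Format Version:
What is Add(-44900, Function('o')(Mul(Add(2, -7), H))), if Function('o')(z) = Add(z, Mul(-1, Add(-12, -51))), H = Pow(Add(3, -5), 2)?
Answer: -44857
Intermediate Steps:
H = 4 (H = Pow(-2, 2) = 4)
Function('o')(z) = Add(63, z) (Function('o')(z) = Add(z, Mul(-1, -63)) = Add(z, 63) = Add(63, z))
Add(-44900, Function('o')(Mul(Add(2, -7), H))) = Add(-44900, Add(63, Mul(Add(2, -7), 4))) = Add(-44900, Add(63, Mul(-5, 4))) = Add(-44900, Add(63, -20)) = Add(-44900, 43) = -44857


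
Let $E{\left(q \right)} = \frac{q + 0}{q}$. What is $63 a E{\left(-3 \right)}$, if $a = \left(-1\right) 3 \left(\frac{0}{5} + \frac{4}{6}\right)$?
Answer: $-126$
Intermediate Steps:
$a = -2$ ($a = - 3 \left(0 \cdot \frac{1}{5} + 4 \cdot \frac{1}{6}\right) = - 3 \left(0 + \frac{2}{3}\right) = \left(-3\right) \frac{2}{3} = -2$)
$E{\left(q \right)} = 1$ ($E{\left(q \right)} = \frac{q}{q} = 1$)
$63 a E{\left(-3 \right)} = 63 \left(-2\right) 1 = \left(-126\right) 1 = -126$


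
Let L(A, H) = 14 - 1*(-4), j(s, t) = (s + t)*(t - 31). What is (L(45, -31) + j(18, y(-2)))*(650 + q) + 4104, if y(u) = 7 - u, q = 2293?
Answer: -1691064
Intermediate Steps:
j(s, t) = (-31 + t)*(s + t) (j(s, t) = (s + t)*(-31 + t) = (-31 + t)*(s + t))
L(A, H) = 18 (L(A, H) = 14 + 4 = 18)
(L(45, -31) + j(18, y(-2)))*(650 + q) + 4104 = (18 + ((7 - 1*(-2))² - 31*18 - 31*(7 - 1*(-2)) + 18*(7 - 1*(-2))))*(650 + 2293) + 4104 = (18 + ((7 + 2)² - 558 - 31*(7 + 2) + 18*(7 + 2)))*2943 + 4104 = (18 + (9² - 558 - 31*9 + 18*9))*2943 + 4104 = (18 + (81 - 558 - 279 + 162))*2943 + 4104 = (18 - 594)*2943 + 4104 = -576*2943 + 4104 = -1695168 + 4104 = -1691064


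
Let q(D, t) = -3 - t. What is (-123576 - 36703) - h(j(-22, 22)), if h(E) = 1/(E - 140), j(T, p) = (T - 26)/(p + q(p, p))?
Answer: -19874595/124 ≈ -1.6028e+5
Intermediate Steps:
j(T, p) = 26/3 - T/3 (j(T, p) = (T - 26)/(p + (-3 - p)) = (-26 + T)/(-3) = (-26 + T)*(-⅓) = 26/3 - T/3)
h(E) = 1/(-140 + E)
(-123576 - 36703) - h(j(-22, 22)) = (-123576 - 36703) - 1/(-140 + (26/3 - ⅓*(-22))) = -160279 - 1/(-140 + (26/3 + 22/3)) = -160279 - 1/(-140 + 16) = -160279 - 1/(-124) = -160279 - 1*(-1/124) = -160279 + 1/124 = -19874595/124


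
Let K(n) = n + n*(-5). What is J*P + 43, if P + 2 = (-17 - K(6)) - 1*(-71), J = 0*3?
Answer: 43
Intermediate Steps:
J = 0
K(n) = -4*n (K(n) = n - 5*n = -4*n)
P = 76 (P = -2 + ((-17 - (-4)*6) - 1*(-71)) = -2 + ((-17 - 1*(-24)) + 71) = -2 + ((-17 + 24) + 71) = -2 + (7 + 71) = -2 + 78 = 76)
J*P + 43 = 0*76 + 43 = 0 + 43 = 43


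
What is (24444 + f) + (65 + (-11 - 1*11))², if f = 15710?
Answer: 42003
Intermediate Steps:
(24444 + f) + (65 + (-11 - 1*11))² = (24444 + 15710) + (65 + (-11 - 1*11))² = 40154 + (65 + (-11 - 11))² = 40154 + (65 - 22)² = 40154 + 43² = 40154 + 1849 = 42003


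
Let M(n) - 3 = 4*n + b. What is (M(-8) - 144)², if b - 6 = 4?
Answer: 26569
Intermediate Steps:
b = 10 (b = 6 + 4 = 10)
M(n) = 13 + 4*n (M(n) = 3 + (4*n + 10) = 3 + (10 + 4*n) = 13 + 4*n)
(M(-8) - 144)² = ((13 + 4*(-8)) - 144)² = ((13 - 32) - 144)² = (-19 - 144)² = (-163)² = 26569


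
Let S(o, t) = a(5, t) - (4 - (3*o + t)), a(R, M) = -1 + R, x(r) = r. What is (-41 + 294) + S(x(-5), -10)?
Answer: 228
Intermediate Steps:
S(o, t) = t + 3*o (S(o, t) = (-1 + 5) - (4 - (3*o + t)) = 4 - (4 - (t + 3*o)) = 4 - (4 + (-t - 3*o)) = 4 - (4 - t - 3*o) = 4 + (-4 + t + 3*o) = t + 3*o)
(-41 + 294) + S(x(-5), -10) = (-41 + 294) + (-10 + 3*(-5)) = 253 + (-10 - 15) = 253 - 25 = 228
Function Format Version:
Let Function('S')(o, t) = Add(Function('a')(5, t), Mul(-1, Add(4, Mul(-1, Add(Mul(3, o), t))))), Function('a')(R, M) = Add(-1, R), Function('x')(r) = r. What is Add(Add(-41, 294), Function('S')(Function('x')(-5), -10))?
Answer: 228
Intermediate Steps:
Function('S')(o, t) = Add(t, Mul(3, o)) (Function('S')(o, t) = Add(Add(-1, 5), Mul(-1, Add(4, Mul(-1, Add(Mul(3, o), t))))) = Add(4, Mul(-1, Add(4, Mul(-1, Add(t, Mul(3, o)))))) = Add(4, Mul(-1, Add(4, Add(Mul(-1, t), Mul(-3, o))))) = Add(4, Mul(-1, Add(4, Mul(-1, t), Mul(-3, o)))) = Add(4, Add(-4, t, Mul(3, o))) = Add(t, Mul(3, o)))
Add(Add(-41, 294), Function('S')(Function('x')(-5), -10)) = Add(Add(-41, 294), Add(-10, Mul(3, -5))) = Add(253, Add(-10, -15)) = Add(253, -25) = 228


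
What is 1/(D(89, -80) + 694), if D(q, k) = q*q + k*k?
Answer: 1/15015 ≈ 6.6600e-5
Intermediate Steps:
D(q, k) = k² + q² (D(q, k) = q² + k² = k² + q²)
1/(D(89, -80) + 694) = 1/(((-80)² + 89²) + 694) = 1/((6400 + 7921) + 694) = 1/(14321 + 694) = 1/15015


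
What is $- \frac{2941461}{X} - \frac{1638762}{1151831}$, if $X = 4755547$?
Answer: $- \frac{11181275677905}{5477586456557} \approx -2.0413$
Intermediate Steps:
$- \frac{2941461}{X} - \frac{1638762}{1151831} = - \frac{2941461}{4755547} - \frac{1638762}{1151831} = - \frac{11181275677905}{5477586456557}$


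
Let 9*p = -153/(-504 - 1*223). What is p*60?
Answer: 1020/727 ≈ 1.4030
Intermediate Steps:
p = 17/727 (p = (-153/(-504 - 1*223))/9 = (-153/(-504 - 223))/9 = (-153/(-727))/9 = (-153*(-1/727))/9 = (1/9)*(153/727) = 17/727 ≈ 0.023384)
p*60 = (17/727)*60 = 1020/727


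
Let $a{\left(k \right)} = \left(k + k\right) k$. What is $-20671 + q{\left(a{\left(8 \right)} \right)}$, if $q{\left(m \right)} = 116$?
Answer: $-20555$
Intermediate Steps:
$a{\left(k \right)} = 2 k^{2}$ ($a{\left(k \right)} = 2 k k = 2 k^{2}$)
$-20671 + q{\left(a{\left(8 \right)} \right)} = -20671 + 116 = -20555$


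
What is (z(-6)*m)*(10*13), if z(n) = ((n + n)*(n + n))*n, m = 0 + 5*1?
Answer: -561600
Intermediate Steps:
m = 5 (m = 0 + 5 = 5)
z(n) = 4*n**3 (z(n) = ((2*n)*(2*n))*n = (4*n**2)*n = 4*n**3)
(z(-6)*m)*(10*13) = ((4*(-6)**3)*5)*(10*13) = ((4*(-216))*5)*130 = -864*5*130 = -4320*130 = -561600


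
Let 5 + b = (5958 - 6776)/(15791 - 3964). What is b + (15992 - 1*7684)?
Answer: 98198763/11827 ≈ 8302.9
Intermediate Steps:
b = -59953/11827 (b = -5 + (5958 - 6776)/(15791 - 3964) = -5 - 818/11827 = -59953/11827 ≈ -5.0692)
b + (15992 - 1*7684) = -59953/11827 + (15992 - 1*7684) = -59953/11827 + (15992 - 7684) = -59953/11827 + 8308 = 98198763/11827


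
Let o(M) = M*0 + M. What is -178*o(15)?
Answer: -2670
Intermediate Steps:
o(M) = M (o(M) = 0 + M = M)
-178*o(15) = -178*15 = -2670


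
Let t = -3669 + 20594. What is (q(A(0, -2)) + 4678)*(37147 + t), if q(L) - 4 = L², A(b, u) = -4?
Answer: 254030256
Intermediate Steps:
q(L) = 4 + L²
t = 16925
(q(A(0, -2)) + 4678)*(37147 + t) = ((4 + (-4)²) + 4678)*(37147 + 16925) = ((4 + 16) + 4678)*54072 = (20 + 4678)*54072 = 4698*54072 = 254030256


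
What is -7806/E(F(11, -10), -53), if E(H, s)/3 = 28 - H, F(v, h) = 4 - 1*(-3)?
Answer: -2602/21 ≈ -123.90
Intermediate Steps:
F(v, h) = 7 (F(v, h) = 4 + 3 = 7)
E(H, s) = 84 - 3*H (E(H, s) = 3*(28 - H) = 84 - 3*H)
-7806/E(F(11, -10), -53) = -7806/(84 - 3*7) = -7806/(84 - 21) = -7806/63 = -7806*1/63 = -2602/21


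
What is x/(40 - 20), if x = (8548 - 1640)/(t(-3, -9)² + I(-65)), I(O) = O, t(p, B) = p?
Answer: -1727/280 ≈ -6.1679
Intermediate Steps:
x = -1727/14 (x = (8548 - 1640)/((-3)² - 65) = 6908/(9 - 65) = 6908/(-56) = 6908*(-1/56) = -1727/14 ≈ -123.36)
x/(40 - 20) = -1727/(14*(40 - 20)) = -1727/14/20 = -1727/14*1/20 = -1727/280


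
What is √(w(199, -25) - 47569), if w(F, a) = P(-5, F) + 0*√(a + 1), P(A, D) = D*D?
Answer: 4*I*√498 ≈ 89.264*I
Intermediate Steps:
P(A, D) = D²
w(F, a) = F² (w(F, a) = F² + 0*√(a + 1) = F² + 0*√(1 + a) = F² + 0 = F²)
√(w(199, -25) - 47569) = √(199² - 47569) = √(39601 - 47569) = √(-7968) = 4*I*√498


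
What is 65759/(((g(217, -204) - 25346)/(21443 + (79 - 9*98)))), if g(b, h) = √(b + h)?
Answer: -11467085984320/214139901 - 452421920*√13/214139901 ≈ -53557.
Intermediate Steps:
65759/(((g(217, -204) - 25346)/(21443 + (79 - 9*98)))) = 65759/(((√(217 - 204) - 25346)/(21443 + (79 - 9*98)))) = 65759/(((√13 - 25346)/(21443 + (79 - 882)))) = 65759/(((-25346 + √13)/(21443 - 803))) = 65759/(((-25346 + √13)/20640)) = 65759/(((-25346 + √13)*(1/20640))) = 65759/(-12673/10320 + √13/20640)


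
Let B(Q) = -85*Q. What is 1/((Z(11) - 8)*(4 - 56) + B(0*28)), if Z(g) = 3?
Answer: 1/260 ≈ 0.0038462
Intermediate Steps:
1/((Z(11) - 8)*(4 - 56) + B(0*28)) = 1/((3 - 8)*(4 - 56) - 0*28) = 1/(-5*(-52) - 85*0) = 1/(260 + 0) = 1/260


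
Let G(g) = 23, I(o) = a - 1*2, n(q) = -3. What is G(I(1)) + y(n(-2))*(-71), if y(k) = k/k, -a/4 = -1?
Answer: -48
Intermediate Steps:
a = 4 (a = -4*(-1) = 4)
I(o) = 2 (I(o) = 4 - 1*2 = 4 - 2 = 2)
y(k) = 1
G(I(1)) + y(n(-2))*(-71) = 23 + 1*(-71) = 23 - 71 = -48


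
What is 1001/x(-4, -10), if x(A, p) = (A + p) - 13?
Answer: -1001/27 ≈ -37.074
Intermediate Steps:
x(A, p) = -13 + A + p
1001/x(-4, -10) = 1001/(-13 - 4 - 10) = 1001/(-27) = 1001*(-1/27) = -1001/27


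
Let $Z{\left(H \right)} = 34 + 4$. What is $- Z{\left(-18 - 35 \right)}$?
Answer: $-38$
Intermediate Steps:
$Z{\left(H \right)} = 38$
$- Z{\left(-18 - 35 \right)} = \left(-1\right) 38 = -38$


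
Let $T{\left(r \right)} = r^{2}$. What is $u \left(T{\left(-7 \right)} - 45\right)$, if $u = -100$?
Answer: $-400$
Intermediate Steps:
$u \left(T{\left(-7 \right)} - 45\right) = - 100 \left(\left(-7\right)^{2} - 45\right) = - 100 \left(49 - 45\right) = \left(-100\right) 4 = -400$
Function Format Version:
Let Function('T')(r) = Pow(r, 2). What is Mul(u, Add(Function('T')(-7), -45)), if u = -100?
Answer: -400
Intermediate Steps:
Mul(u, Add(Function('T')(-7), -45)) = Mul(-100, Add(Pow(-7, 2), -45)) = Mul(-100, Add(49, -45)) = Mul(-100, 4) = -400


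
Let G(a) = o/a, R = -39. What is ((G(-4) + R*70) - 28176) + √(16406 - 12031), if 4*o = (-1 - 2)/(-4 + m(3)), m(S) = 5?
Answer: -494493/16 + 25*√7 ≈ -30840.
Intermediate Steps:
o = -¾ (o = ((-1 - 2)/(-4 + 5))/4 = (-3/1)/4 = (-3*1)/4 = (¼)*(-3) = -¾ ≈ -0.75000)
G(a) = -3/(4*a)
((G(-4) + R*70) - 28176) + √(16406 - 12031) = ((-¾/(-4) - 39*70) - 28176) + √(16406 - 12031) = ((-¾*(-¼) - 2730) - 28176) + √4375 = ((3/16 - 2730) - 28176) + 25*√7 = (-43677/16 - 28176) + 25*√7 = -494493/16 + 25*√7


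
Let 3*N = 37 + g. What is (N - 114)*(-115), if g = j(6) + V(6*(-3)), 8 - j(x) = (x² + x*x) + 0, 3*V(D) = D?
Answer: 14375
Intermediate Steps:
V(D) = D/3
j(x) = 8 - 2*x² (j(x) = 8 - ((x² + x*x) + 0) = 8 - ((x² + x²) + 0) = 8 - (2*x² + 0) = 8 - 2*x²)
g = -70 (g = (8 - 2*6²) + (6*(-3))/3 = (8 - 2*36) + (⅓)*(-18) = (8 - 72) - 6 = -64 - 6 = -70)
N = -11 (N = (37 - 70)/3 = (⅓)*(-33) = -11)
(N - 114)*(-115) = (-11 - 114)*(-115) = -125*(-115) = 14375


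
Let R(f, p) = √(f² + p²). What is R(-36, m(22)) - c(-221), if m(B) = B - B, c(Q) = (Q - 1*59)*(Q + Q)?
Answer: -123724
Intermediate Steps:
c(Q) = 2*Q*(-59 + Q) (c(Q) = (Q - 59)*(2*Q) = (-59 + Q)*(2*Q) = 2*Q*(-59 + Q))
m(B) = 0
R(-36, m(22)) - c(-221) = √((-36)² + 0²) - 2*(-221)*(-59 - 221) = √(1296 + 0) - 2*(-221)*(-280) = √1296 - 1*123760 = 36 - 123760 = -123724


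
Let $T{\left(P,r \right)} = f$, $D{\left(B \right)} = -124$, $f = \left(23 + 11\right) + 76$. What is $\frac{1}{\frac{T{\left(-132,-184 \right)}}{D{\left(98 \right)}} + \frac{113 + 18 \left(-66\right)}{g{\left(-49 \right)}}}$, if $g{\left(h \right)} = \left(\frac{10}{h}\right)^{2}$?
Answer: $- \frac{124}{3200643} \approx -3.8742 \cdot 10^{-5}$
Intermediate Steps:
$g{\left(h \right)} = \frac{100}{h^{2}}$
$f = 110$ ($f = 34 + 76 = 110$)
$T{\left(P,r \right)} = 110$
$\frac{1}{\frac{T{\left(-132,-184 \right)}}{D{\left(98 \right)}} + \frac{113 + 18 \left(-66\right)}{g{\left(-49 \right)}}} = \frac{1}{\frac{110}{-124} + \frac{113 + 18 \left(-66\right)}{100 \cdot \frac{1}{2401}}} = \frac{1}{110 \left(- \frac{1}{124}\right) + \frac{113 - 1188}{100 \cdot \frac{1}{2401}}} = \frac{1}{- \frac{55}{62} - \frac{1075}{\frac{100}{2401}}} = \frac{1}{- \frac{55}{62} - \frac{103243}{4}} = \frac{1}{- \frac{3200643}{124}} = - \frac{124}{3200643}$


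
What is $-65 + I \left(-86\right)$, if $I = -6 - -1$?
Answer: $365$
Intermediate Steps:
$I = -5$ ($I = -6 + 1 = -5$)
$-65 + I \left(-86\right) = -65 - -430 = -65 + 430 = 365$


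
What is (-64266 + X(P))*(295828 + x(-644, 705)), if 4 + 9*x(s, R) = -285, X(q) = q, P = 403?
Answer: -170013715669/9 ≈ -1.8890e+10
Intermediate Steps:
x(s, R) = -289/9 (x(s, R) = -4/9 + (⅑)*(-285) = -4/9 - 95/3 = -289/9)
(-64266 + X(P))*(295828 + x(-644, 705)) = (-64266 + 403)*(295828 - 289/9) = -63863*2662163/9 = -170013715669/9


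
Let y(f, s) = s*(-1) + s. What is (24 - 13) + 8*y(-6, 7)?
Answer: 11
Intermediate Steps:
y(f, s) = 0 (y(f, s) = -s + s = 0)
(24 - 13) + 8*y(-6, 7) = (24 - 13) + 8*0 = 11 + 0 = 11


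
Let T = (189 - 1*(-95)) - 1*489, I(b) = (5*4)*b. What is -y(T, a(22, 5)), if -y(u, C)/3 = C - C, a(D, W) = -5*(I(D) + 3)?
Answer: 0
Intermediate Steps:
I(b) = 20*b
a(D, W) = -15 - 100*D (a(D, W) = -5*(20*D + 3) = -5*(3 + 20*D) = -15 - 100*D)
T = -205 (T = (189 + 95) - 489 = 284 - 489 = -205)
y(u, C) = 0 (y(u, C) = -3*(C - C) = -3*0 = 0)
-y(T, a(22, 5)) = -1*0 = 0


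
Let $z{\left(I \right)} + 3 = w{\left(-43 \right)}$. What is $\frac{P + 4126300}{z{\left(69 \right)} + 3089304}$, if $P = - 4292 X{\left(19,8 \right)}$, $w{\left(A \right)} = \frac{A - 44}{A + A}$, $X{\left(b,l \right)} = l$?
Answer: $\frac{117302968}{88559991} \approx 1.3246$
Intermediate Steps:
$w{\left(A \right)} = \frac{-44 + A}{2 A}$
$z{\left(I \right)} = - \frac{171}{86}$ ($z{\left(I \right)} = -3 + \frac{-44 - 43}{2 \left(-43\right)} = -3 + \frac{1}{2} \left(- \frac{1}{43}\right) \left(-87\right) = -3 + \frac{87}{86} = - \frac{171}{86}$)
$P = -34336$ ($P = \left(-4292\right) 8 = -34336$)
$\frac{P + 4126300}{z{\left(69 \right)} + 3089304} = \frac{-34336 + 4126300}{- \frac{171}{86} + 3089304} = \frac{4091964}{\frac{265679973}{86}} = 4091964 \cdot \frac{86}{265679973} = \frac{117302968}{88559991}$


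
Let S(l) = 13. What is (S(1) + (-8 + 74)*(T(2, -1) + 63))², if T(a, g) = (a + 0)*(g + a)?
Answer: 18515809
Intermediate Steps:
T(a, g) = a*(a + g)
(S(1) + (-8 + 74)*(T(2, -1) + 63))² = (13 + (-8 + 74)*(2*(2 - 1) + 63))² = (13 + 66*(2*1 + 63))² = (13 + 66*(2 + 63))² = (13 + 66*65)² = (13 + 4290)² = 4303² = 18515809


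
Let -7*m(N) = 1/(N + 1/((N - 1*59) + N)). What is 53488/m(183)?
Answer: -21035439712/307 ≈ -6.8519e+7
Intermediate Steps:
m(N) = -1/(7*(N + 1/(-59 + 2*N))) (m(N) = -1/(7*(N + 1/((N - 1*59) + N))) = -1/(7*(N + 1/((N - 59) + N))) = -1/(7*(N + 1/((-59 + N) + N))) = -1/(7*(N + 1/(-59 + 2*N))))
53488/m(183) = 53488/(((59 - 2*183)/(7*(1 - 59*183 + 2*183²)))) = 53488/(((59 - 366)/(7*(1 - 10797 + 2*33489)))) = 53488/(((⅐)*(-307)/(1 - 10797 + 66978))) = 53488/(((⅐)*(-307)/56182)) = 53488/(((⅐)*(1/56182)*(-307))) = 53488/(-307/393274) = 53488*(-393274/307) = -21035439712/307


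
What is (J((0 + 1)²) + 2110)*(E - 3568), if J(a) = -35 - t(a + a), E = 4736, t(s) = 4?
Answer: 2418928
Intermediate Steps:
J(a) = -39 (J(a) = -35 - 1*4 = -35 - 4 = -39)
(J((0 + 1)²) + 2110)*(E - 3568) = (-39 + 2110)*(4736 - 3568) = 2071*1168 = 2418928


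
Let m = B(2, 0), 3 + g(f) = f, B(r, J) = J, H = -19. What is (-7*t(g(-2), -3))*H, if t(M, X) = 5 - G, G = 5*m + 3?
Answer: 266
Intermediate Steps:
g(f) = -3 + f
m = 0
G = 3 (G = 5*0 + 3 = 0 + 3 = 3)
t(M, X) = 2 (t(M, X) = 5 - 1*3 = 5 - 3 = 2)
(-7*t(g(-2), -3))*H = -7*2*(-19) = -14*(-19) = 266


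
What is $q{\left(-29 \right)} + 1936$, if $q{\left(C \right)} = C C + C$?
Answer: $2748$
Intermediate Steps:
$q{\left(C \right)} = C + C^{2}$ ($q{\left(C \right)} = C^{2} + C = C + C^{2}$)
$q{\left(-29 \right)} + 1936 = - 29 \left(1 - 29\right) + 1936 = \left(-29\right) \left(-28\right) + 1936 = 812 + 1936 = 2748$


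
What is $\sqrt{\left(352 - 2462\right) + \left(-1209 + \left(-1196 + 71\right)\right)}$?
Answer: $2 i \sqrt{1111} \approx 66.663 i$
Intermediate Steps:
$\sqrt{\left(352 - 2462\right) + \left(-1209 + \left(-1196 + 71\right)\right)} = \sqrt{-2110 - 2334} = \sqrt{-4444} = 2 i \sqrt{1111}$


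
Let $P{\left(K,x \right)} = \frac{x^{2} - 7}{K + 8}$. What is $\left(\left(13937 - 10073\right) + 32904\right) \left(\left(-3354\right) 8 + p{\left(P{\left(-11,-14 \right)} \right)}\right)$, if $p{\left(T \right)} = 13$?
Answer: $-986080992$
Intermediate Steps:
$P{\left(K,x \right)} = \frac{-7 + x^{2}}{8 + K}$
$\left(\left(13937 - 10073\right) + 32904\right) \left(\left(-3354\right) 8 + p{\left(P{\left(-11,-14 \right)} \right)}\right) = \left(\left(13937 - 10073\right) + 32904\right) \left(\left(-3354\right) 8 + 13\right) = \left(\left(13937 - 10073\right) + 32904\right) \left(-26832 + 13\right) = \left(3864 + 32904\right) \left(-26819\right) = 36768 \left(-26819\right) = -986080992$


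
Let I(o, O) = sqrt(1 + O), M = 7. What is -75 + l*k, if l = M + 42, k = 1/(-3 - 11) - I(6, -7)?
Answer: -157/2 - 49*I*sqrt(6) ≈ -78.5 - 120.03*I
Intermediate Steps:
k = -1/14 - I*sqrt(6) (k = 1/(-3 - 11) - sqrt(1 - 7) = 1/(-14) - sqrt(-6) = -1/14 - I*sqrt(6) ≈ -0.071429 - 2.4495*I)
l = 49 (l = 7 + 42 = 49)
-75 + l*k = -75 + 49*(-1/14 - I*sqrt(6)) = -75 + (-7/2 - 49*I*sqrt(6)) = -157/2 - 49*I*sqrt(6)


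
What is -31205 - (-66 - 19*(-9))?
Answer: -31310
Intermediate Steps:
-31205 - (-66 - 19*(-9)) = -31205 - (-66 + 171) = -31205 - 1*105 = -31205 - 105 = -31310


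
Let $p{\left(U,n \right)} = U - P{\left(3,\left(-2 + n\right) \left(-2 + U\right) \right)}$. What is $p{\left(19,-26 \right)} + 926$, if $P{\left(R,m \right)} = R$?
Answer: $942$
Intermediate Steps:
$p{\left(U,n \right)} = -3 + U$ ($p{\left(U,n \right)} = U - 3 = -3 + U$)
$p{\left(19,-26 \right)} + 926 = \left(-3 + 19\right) + 926 = 16 + 926 = 942$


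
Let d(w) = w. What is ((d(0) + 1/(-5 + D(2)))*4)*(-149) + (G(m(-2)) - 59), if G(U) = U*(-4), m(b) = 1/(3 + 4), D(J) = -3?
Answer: 209/14 ≈ 14.929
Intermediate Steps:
m(b) = ⅐ (m(b) = 1/7 = ⅐)
G(U) = -4*U
((d(0) + 1/(-5 + D(2)))*4)*(-149) + (G(m(-2)) - 59) = ((0 + 1/(-5 - 3))*4)*(-149) + (-4*⅐ - 59) = ((0 + 1/(-8))*4)*(-149) + (-4/7 - 59) = ((0 - ⅛)*4)*(-149) - 417/7 = -⅛*4*(-149) - 417/7 = -½*(-149) - 417/7 = 149/2 - 417/7 = 209/14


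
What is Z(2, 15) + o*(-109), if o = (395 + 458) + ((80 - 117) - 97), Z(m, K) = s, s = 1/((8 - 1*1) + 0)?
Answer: -548596/7 ≈ -78371.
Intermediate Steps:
s = ⅐ (s = 1/((8 - 1) + 0) = 1/(7 + 0) = 1/7 = ⅐ ≈ 0.14286)
Z(m, K) = ⅐
o = 719 (o = 853 + (-37 - 97) = 853 - 134 = 719)
Z(2, 15) + o*(-109) = ⅐ + 719*(-109) = ⅐ - 78371 = -548596/7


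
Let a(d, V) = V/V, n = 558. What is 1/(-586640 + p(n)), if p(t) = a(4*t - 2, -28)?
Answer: -1/586639 ≈ -1.7046e-6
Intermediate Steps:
a(d, V) = 1
p(t) = 1
1/(-586640 + p(n)) = 1/(-586640 + 1) = 1/(-586639) = -1/586639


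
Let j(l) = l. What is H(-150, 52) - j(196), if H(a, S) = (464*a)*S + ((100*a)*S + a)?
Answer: -4399546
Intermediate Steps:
H(a, S) = a + 564*S*a (H(a, S) = 464*S*a + (100*S*a + a) = 464*S*a + (a + 100*S*a) = a + 564*S*a)
H(-150, 52) - j(196) = -150*(1 + 564*52) - 1*196 = -150*(1 + 29328) - 196 = -150*29329 - 196 = -4399350 - 196 = -4399546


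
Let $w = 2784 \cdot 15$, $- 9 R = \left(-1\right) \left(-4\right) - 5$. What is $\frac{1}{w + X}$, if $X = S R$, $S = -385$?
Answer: $\frac{9}{375455} \approx 2.3971 \cdot 10^{-5}$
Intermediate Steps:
$R = \frac{1}{9}$ ($R = - \frac{\left(-1\right) \left(-4\right) - 5}{9} = - \frac{4 - 5}{9} = \left(- \frac{1}{9}\right) \left(-1\right) = \frac{1}{9} \approx 0.11111$)
$w = 41760$
$X = - \frac{385}{9}$ ($X = \left(-385\right) \frac{1}{9} = - \frac{385}{9} \approx -42.778$)
$\frac{1}{w + X} = \frac{1}{41760 - \frac{385}{9}} = \frac{1}{\frac{375455}{9}} = \frac{9}{375455}$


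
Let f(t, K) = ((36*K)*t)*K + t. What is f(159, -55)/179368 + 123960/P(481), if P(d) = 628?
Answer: 8277109983/28160776 ≈ 293.92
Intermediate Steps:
f(t, K) = t + 36*t*K² (f(t, K) = (36*K*t)*K + t = 36*t*K² + t = t + 36*t*K²)
f(159, -55)/179368 + 123960/P(481) = (159*(1 + 36*(-55)²))/179368 + 123960/628 = (159*(1 + 36*3025))*(1/179368) + 123960*(1/628) = (159*(1 + 108900))*(1/179368) + 30990/157 = (159*108901)*(1/179368) + 30990/157 = 17315259*(1/179368) + 30990/157 = 17315259/179368 + 30990/157 = 8277109983/28160776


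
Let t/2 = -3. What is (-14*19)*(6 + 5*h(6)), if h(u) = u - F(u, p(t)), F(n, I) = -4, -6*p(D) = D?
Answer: -14896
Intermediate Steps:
t = -6 (t = 2*(-3) = -6)
p(D) = -D/6
h(u) = 4 + u (h(u) = u - 1*(-4) = u + 4 = 4 + u)
(-14*19)*(6 + 5*h(6)) = (-14*19)*(6 + 5*(4 + 6)) = -266*(6 + 5*10) = -266*(6 + 50) = -266*56 = -14896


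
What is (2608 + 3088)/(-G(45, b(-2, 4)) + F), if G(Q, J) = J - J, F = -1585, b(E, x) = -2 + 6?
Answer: -5696/1585 ≈ -3.5937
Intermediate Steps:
b(E, x) = 4
G(Q, J) = 0
(2608 + 3088)/(-G(45, b(-2, 4)) + F) = (2608 + 3088)/(-1*0 - 1585) = 5696/(0 - 1585) = 5696/(-1585) = 5696*(-1/1585) = -5696/1585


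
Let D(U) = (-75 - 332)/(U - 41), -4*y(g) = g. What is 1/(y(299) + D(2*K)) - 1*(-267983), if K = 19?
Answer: 195895585/731 ≈ 2.6798e+5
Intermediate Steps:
y(g) = -g/4
D(U) = -407/(-41 + U)
1/(y(299) + D(2*K)) - 1*(-267983) = 1/(-1/4*299 - 407/(-41 + 2*19)) - 1*(-267983) = 1/(-299/4 - 407/(-41 + 38)) + 267983 = 1/(-299/4 - 407/(-3)) + 267983 = 1/(-299/4 - 407*(-1/3)) + 267983 = 1/(-299/4 + 407/3) + 267983 = 1/(731/12) + 267983 = 12/731 + 267983 = 195895585/731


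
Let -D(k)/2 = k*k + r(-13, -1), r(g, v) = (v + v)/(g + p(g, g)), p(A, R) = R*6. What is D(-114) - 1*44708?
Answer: -6433704/91 ≈ -70700.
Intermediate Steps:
p(A, R) = 6*R
r(g, v) = 2*v/(7*g) (r(g, v) = (v + v)/(g + 6*g) = (2*v)/((7*g)) = (2*v)*(1/(7*g)) = 2*v/(7*g))
D(k) = -4/91 - 2*k² (D(k) = -2*(k*k + (2/7)*(-1)/(-13)) = -2*(k² + (2/7)*(-1)*(-1/13)) = -2*(k² + 2/91) = -2*(2/91 + k²) = -4/91 - 2*k²)
D(-114) - 1*44708 = (-4/91 - 2*(-114)²) - 1*44708 = (-4/91 - 2*12996) - 44708 = (-4/91 - 25992) - 44708 = -2365276/91 - 44708 = -6433704/91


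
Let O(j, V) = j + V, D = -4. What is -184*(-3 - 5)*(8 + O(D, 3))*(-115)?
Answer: -1184960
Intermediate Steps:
O(j, V) = V + j
-184*(-3 - 5)*(8 + O(D, 3))*(-115) = -184*(-3 - 5)*(8 + (3 - 4))*(-115) = -(-1472)*(8 - 1)*(-115) = -(-1472)*7*(-115) = -184*(-56)*(-115) = 10304*(-115) = -1184960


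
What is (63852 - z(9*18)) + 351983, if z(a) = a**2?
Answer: 389591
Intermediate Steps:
(63852 - z(9*18)) + 351983 = (63852 - (9*18)**2) + 351983 = (63852 - 1*162**2) + 351983 = (63852 - 1*26244) + 351983 = (63852 - 26244) + 351983 = 37608 + 351983 = 389591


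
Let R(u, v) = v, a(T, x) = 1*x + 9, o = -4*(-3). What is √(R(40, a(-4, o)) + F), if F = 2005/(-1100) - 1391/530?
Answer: 3*√2500487/1166 ≈ 4.0685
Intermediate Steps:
o = 12
a(T, x) = 9 + x (a(T, x) = x + 9 = 9 + x)
F = -10371/2332 (F = 2005*(-1/1100) - 1391*1/530 = -401/220 - 1391/530 = -10371/2332 ≈ -4.4473)
√(R(40, a(-4, o)) + F) = √((9 + 12) - 10371/2332) = √(21 - 10371/2332) = √(38601/2332) = 3*√2500487/1166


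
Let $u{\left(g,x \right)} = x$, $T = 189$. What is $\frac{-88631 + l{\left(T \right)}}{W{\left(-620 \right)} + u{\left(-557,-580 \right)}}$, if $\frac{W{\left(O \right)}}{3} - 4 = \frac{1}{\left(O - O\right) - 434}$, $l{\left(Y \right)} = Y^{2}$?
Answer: $\frac{4592588}{49303} \approx 93.15$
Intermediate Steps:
$W{\left(O \right)} = \frac{5205}{434}$ ($W{\left(O \right)} = 12 + \frac{3}{\left(O - O\right) - 434} = 12 + \frac{3}{0 - 434} = 12 + \frac{3}{-434} = 12 + 3 \left(- \frac{1}{434}\right) = 12 - \frac{3}{434} = \frac{5205}{434}$)
$\frac{-88631 + l{\left(T \right)}}{W{\left(-620 \right)} + u{\left(-557,-580 \right)}} = \frac{-88631 + 189^{2}}{\frac{5205}{434} - 580} = \frac{-88631 + 35721}{- \frac{246515}{434}} = \left(-52910\right) \left(- \frac{434}{246515}\right) = \frac{4592588}{49303}$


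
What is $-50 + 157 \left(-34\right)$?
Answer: $-5388$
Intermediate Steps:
$-50 + 157 \left(-34\right) = -50 - 5338 = -5388$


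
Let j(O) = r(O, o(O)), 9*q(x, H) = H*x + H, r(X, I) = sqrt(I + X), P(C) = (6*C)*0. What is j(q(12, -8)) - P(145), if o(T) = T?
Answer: 4*I*sqrt(13)/3 ≈ 4.8074*I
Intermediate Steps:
P(C) = 0
q(x, H) = H/9 + H*x/9 (q(x, H) = (H*x + H)/9 = (H + H*x)/9 = H/9 + H*x/9)
j(O) = sqrt(2)*sqrt(O) (j(O) = sqrt(O + O) = sqrt(2*O) = sqrt(2)*sqrt(O))
j(q(12, -8)) - P(145) = sqrt(2)*sqrt((1/9)*(-8)*(1 + 12)) - 1*0 = sqrt(2)*sqrt((1/9)*(-8)*13) + 0 = sqrt(2)*sqrt(-104/9) + 0 = sqrt(2)*(2*I*sqrt(26)/3) + 0 = 4*I*sqrt(13)/3 + 0 = 4*I*sqrt(13)/3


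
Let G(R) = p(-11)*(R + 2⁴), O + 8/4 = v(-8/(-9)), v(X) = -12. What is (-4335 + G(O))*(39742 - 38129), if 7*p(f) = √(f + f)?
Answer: -6992355 + 3226*I*√22/7 ≈ -6.9924e+6 + 2161.6*I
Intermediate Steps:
p(f) = √2*√f/7 (p(f) = √(f + f)/7 = √(2*f)/7 = (√2*√f)/7 = √2*√f/7)
O = -14 (O = -2 - 12 = -14)
G(R) = I*√22*(16 + R)/7 (G(R) = (√2*√(-11)/7)*(R + 2⁴) = (√2*(I*√11)/7)*(R + 16) = (I*√22/7)*(16 + R) = I*√22*(16 + R)/7)
(-4335 + G(O))*(39742 - 38129) = (-4335 + I*√22*(16 - 14)/7)*(39742 - 38129) = (-4335 + (⅐)*I*√22*2)*1613 = (-4335 + 2*I*√22/7)*1613 = -6992355 + 3226*I*√22/7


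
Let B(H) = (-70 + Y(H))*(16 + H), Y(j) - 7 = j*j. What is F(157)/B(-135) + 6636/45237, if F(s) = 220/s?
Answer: 22075704458/150488706501 ≈ 0.14669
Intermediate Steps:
Y(j) = 7 + j² (Y(j) = 7 + j*j = 7 + j²)
B(H) = (-63 + H²)*(16 + H) (B(H) = (-70 + (7 + H²))*(16 + H) = (-63 + H²)*(16 + H))
F(157)/B(-135) + 6636/45237 = (220/157)/(-1008 + (-135)³ - 63*(-135) + 16*(-135)²) + 6636/45237 = (220*(1/157))/(-1008 - 2460375 + 8505 + 16*18225) + 6636*(1/45237) = 220/(157*(-1008 - 2460375 + 8505 + 291600)) + 2212/15079 = (220/157)/(-2161278) + 2212/15079 = (220/157)*(-1/2161278) + 2212/15079 = -110/169660323 + 2212/15079 = 22075704458/150488706501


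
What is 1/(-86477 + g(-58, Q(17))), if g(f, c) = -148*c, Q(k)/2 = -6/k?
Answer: -17/1468333 ≈ -1.1578e-5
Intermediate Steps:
Q(k) = -12/k (Q(k) = 2*(-6/k) = -12/k)
1/(-86477 + g(-58, Q(17))) = 1/(-86477 - (-1776)/17) = 1/(-86477 - 148*(-12/17)) = 1/(-86477 + 1776/17) = 1/(-1468333/17) = -17/1468333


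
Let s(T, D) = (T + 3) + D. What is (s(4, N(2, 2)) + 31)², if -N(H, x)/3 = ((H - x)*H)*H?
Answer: 1444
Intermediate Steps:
N(H, x) = -3*H²*(H - x) (N(H, x) = -3*(H - x)*H*H = -3*H*(H - x)*H = -3*H²*(H - x))
s(T, D) = 3 + D + T (s(T, D) = (3 + T) + D = 3 + D + T)
(s(4, N(2, 2)) + 31)² = ((3 + 3*2²*(2 - 1*2) + 4) + 31)² = ((3 + 3*4*(2 - 2) + 4) + 31)² = ((3 + 3*4*0 + 4) + 31)² = ((3 + 0 + 4) + 31)² = (7 + 31)² = 38² = 1444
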